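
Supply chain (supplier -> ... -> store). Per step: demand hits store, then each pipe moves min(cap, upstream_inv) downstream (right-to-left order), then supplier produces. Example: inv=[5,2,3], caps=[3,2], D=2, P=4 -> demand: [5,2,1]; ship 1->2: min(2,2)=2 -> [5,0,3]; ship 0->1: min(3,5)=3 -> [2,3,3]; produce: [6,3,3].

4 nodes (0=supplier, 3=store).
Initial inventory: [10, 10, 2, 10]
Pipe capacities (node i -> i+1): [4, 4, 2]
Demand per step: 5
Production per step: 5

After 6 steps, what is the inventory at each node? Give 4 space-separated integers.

Step 1: demand=5,sold=5 ship[2->3]=2 ship[1->2]=4 ship[0->1]=4 prod=5 -> inv=[11 10 4 7]
Step 2: demand=5,sold=5 ship[2->3]=2 ship[1->2]=4 ship[0->1]=4 prod=5 -> inv=[12 10 6 4]
Step 3: demand=5,sold=4 ship[2->3]=2 ship[1->2]=4 ship[0->1]=4 prod=5 -> inv=[13 10 8 2]
Step 4: demand=5,sold=2 ship[2->3]=2 ship[1->2]=4 ship[0->1]=4 prod=5 -> inv=[14 10 10 2]
Step 5: demand=5,sold=2 ship[2->3]=2 ship[1->2]=4 ship[0->1]=4 prod=5 -> inv=[15 10 12 2]
Step 6: demand=5,sold=2 ship[2->3]=2 ship[1->2]=4 ship[0->1]=4 prod=5 -> inv=[16 10 14 2]

16 10 14 2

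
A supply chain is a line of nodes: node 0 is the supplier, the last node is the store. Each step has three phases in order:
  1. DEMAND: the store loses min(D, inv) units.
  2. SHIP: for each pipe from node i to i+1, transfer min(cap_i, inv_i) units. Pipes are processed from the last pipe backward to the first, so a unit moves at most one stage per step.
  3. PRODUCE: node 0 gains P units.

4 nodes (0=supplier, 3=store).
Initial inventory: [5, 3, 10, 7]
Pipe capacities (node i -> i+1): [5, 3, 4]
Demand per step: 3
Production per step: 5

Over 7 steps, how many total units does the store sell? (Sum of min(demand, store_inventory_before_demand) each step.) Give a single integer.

Step 1: sold=3 (running total=3) -> [5 5 9 8]
Step 2: sold=3 (running total=6) -> [5 7 8 9]
Step 3: sold=3 (running total=9) -> [5 9 7 10]
Step 4: sold=3 (running total=12) -> [5 11 6 11]
Step 5: sold=3 (running total=15) -> [5 13 5 12]
Step 6: sold=3 (running total=18) -> [5 15 4 13]
Step 7: sold=3 (running total=21) -> [5 17 3 14]

Answer: 21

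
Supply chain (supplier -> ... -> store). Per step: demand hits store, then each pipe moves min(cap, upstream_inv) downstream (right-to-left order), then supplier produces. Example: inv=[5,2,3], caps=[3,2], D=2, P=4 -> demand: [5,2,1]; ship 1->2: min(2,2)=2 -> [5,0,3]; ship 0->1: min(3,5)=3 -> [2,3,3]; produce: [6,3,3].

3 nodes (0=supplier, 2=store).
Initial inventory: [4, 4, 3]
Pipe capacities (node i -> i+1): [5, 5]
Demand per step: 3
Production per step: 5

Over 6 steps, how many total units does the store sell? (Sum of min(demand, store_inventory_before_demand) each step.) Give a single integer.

Step 1: sold=3 (running total=3) -> [5 4 4]
Step 2: sold=3 (running total=6) -> [5 5 5]
Step 3: sold=3 (running total=9) -> [5 5 7]
Step 4: sold=3 (running total=12) -> [5 5 9]
Step 5: sold=3 (running total=15) -> [5 5 11]
Step 6: sold=3 (running total=18) -> [5 5 13]

Answer: 18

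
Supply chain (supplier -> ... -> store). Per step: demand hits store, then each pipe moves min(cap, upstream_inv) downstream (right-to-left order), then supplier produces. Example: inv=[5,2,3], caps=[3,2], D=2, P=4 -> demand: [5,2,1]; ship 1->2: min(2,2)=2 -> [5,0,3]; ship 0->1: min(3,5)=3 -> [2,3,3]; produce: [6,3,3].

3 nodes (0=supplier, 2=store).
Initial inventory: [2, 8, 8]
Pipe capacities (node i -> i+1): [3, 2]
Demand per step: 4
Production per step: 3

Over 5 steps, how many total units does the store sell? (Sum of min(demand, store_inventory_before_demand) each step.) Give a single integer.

Step 1: sold=4 (running total=4) -> [3 8 6]
Step 2: sold=4 (running total=8) -> [3 9 4]
Step 3: sold=4 (running total=12) -> [3 10 2]
Step 4: sold=2 (running total=14) -> [3 11 2]
Step 5: sold=2 (running total=16) -> [3 12 2]

Answer: 16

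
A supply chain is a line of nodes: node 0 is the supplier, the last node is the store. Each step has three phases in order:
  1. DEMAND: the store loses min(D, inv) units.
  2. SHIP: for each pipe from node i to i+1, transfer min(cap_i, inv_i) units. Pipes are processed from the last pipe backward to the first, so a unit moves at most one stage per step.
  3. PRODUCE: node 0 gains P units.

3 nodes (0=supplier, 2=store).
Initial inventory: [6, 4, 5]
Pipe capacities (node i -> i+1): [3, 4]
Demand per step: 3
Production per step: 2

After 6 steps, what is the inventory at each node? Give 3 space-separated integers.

Step 1: demand=3,sold=3 ship[1->2]=4 ship[0->1]=3 prod=2 -> inv=[5 3 6]
Step 2: demand=3,sold=3 ship[1->2]=3 ship[0->1]=3 prod=2 -> inv=[4 3 6]
Step 3: demand=3,sold=3 ship[1->2]=3 ship[0->1]=3 prod=2 -> inv=[3 3 6]
Step 4: demand=3,sold=3 ship[1->2]=3 ship[0->1]=3 prod=2 -> inv=[2 3 6]
Step 5: demand=3,sold=3 ship[1->2]=3 ship[0->1]=2 prod=2 -> inv=[2 2 6]
Step 6: demand=3,sold=3 ship[1->2]=2 ship[0->1]=2 prod=2 -> inv=[2 2 5]

2 2 5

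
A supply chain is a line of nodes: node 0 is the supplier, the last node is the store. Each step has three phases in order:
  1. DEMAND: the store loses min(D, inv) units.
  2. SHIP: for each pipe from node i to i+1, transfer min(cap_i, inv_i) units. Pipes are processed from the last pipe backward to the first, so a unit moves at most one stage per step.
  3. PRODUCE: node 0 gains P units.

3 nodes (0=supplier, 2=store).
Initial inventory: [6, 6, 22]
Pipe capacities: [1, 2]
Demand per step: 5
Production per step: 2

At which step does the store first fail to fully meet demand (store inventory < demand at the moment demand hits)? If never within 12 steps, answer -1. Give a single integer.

Step 1: demand=5,sold=5 ship[1->2]=2 ship[0->1]=1 prod=2 -> [7 5 19]
Step 2: demand=5,sold=5 ship[1->2]=2 ship[0->1]=1 prod=2 -> [8 4 16]
Step 3: demand=5,sold=5 ship[1->2]=2 ship[0->1]=1 prod=2 -> [9 3 13]
Step 4: demand=5,sold=5 ship[1->2]=2 ship[0->1]=1 prod=2 -> [10 2 10]
Step 5: demand=5,sold=5 ship[1->2]=2 ship[0->1]=1 prod=2 -> [11 1 7]
Step 6: demand=5,sold=5 ship[1->2]=1 ship[0->1]=1 prod=2 -> [12 1 3]
Step 7: demand=5,sold=3 ship[1->2]=1 ship[0->1]=1 prod=2 -> [13 1 1]
Step 8: demand=5,sold=1 ship[1->2]=1 ship[0->1]=1 prod=2 -> [14 1 1]
Step 9: demand=5,sold=1 ship[1->2]=1 ship[0->1]=1 prod=2 -> [15 1 1]
Step 10: demand=5,sold=1 ship[1->2]=1 ship[0->1]=1 prod=2 -> [16 1 1]
Step 11: demand=5,sold=1 ship[1->2]=1 ship[0->1]=1 prod=2 -> [17 1 1]
Step 12: demand=5,sold=1 ship[1->2]=1 ship[0->1]=1 prod=2 -> [18 1 1]
First stockout at step 7

7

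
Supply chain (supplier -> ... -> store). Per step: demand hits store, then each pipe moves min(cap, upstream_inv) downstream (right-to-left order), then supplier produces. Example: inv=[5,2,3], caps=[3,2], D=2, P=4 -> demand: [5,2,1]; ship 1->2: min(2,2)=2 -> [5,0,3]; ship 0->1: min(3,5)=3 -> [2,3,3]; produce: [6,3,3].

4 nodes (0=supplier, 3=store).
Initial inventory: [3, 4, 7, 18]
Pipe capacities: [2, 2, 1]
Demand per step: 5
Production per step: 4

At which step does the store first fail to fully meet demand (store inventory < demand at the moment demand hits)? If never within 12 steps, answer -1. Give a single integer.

Step 1: demand=5,sold=5 ship[2->3]=1 ship[1->2]=2 ship[0->1]=2 prod=4 -> [5 4 8 14]
Step 2: demand=5,sold=5 ship[2->3]=1 ship[1->2]=2 ship[0->1]=2 prod=4 -> [7 4 9 10]
Step 3: demand=5,sold=5 ship[2->3]=1 ship[1->2]=2 ship[0->1]=2 prod=4 -> [9 4 10 6]
Step 4: demand=5,sold=5 ship[2->3]=1 ship[1->2]=2 ship[0->1]=2 prod=4 -> [11 4 11 2]
Step 5: demand=5,sold=2 ship[2->3]=1 ship[1->2]=2 ship[0->1]=2 prod=4 -> [13 4 12 1]
Step 6: demand=5,sold=1 ship[2->3]=1 ship[1->2]=2 ship[0->1]=2 prod=4 -> [15 4 13 1]
Step 7: demand=5,sold=1 ship[2->3]=1 ship[1->2]=2 ship[0->1]=2 prod=4 -> [17 4 14 1]
Step 8: demand=5,sold=1 ship[2->3]=1 ship[1->2]=2 ship[0->1]=2 prod=4 -> [19 4 15 1]
Step 9: demand=5,sold=1 ship[2->3]=1 ship[1->2]=2 ship[0->1]=2 prod=4 -> [21 4 16 1]
Step 10: demand=5,sold=1 ship[2->3]=1 ship[1->2]=2 ship[0->1]=2 prod=4 -> [23 4 17 1]
Step 11: demand=5,sold=1 ship[2->3]=1 ship[1->2]=2 ship[0->1]=2 prod=4 -> [25 4 18 1]
Step 12: demand=5,sold=1 ship[2->3]=1 ship[1->2]=2 ship[0->1]=2 prod=4 -> [27 4 19 1]
First stockout at step 5

5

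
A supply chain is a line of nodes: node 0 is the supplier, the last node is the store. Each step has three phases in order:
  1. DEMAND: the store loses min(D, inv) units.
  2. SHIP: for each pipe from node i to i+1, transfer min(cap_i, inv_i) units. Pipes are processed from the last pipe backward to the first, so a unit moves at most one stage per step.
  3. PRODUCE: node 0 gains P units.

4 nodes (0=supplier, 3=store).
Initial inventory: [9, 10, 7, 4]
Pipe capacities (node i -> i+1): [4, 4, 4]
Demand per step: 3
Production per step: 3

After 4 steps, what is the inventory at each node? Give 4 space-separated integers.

Step 1: demand=3,sold=3 ship[2->3]=4 ship[1->2]=4 ship[0->1]=4 prod=3 -> inv=[8 10 7 5]
Step 2: demand=3,sold=3 ship[2->3]=4 ship[1->2]=4 ship[0->1]=4 prod=3 -> inv=[7 10 7 6]
Step 3: demand=3,sold=3 ship[2->3]=4 ship[1->2]=4 ship[0->1]=4 prod=3 -> inv=[6 10 7 7]
Step 4: demand=3,sold=3 ship[2->3]=4 ship[1->2]=4 ship[0->1]=4 prod=3 -> inv=[5 10 7 8]

5 10 7 8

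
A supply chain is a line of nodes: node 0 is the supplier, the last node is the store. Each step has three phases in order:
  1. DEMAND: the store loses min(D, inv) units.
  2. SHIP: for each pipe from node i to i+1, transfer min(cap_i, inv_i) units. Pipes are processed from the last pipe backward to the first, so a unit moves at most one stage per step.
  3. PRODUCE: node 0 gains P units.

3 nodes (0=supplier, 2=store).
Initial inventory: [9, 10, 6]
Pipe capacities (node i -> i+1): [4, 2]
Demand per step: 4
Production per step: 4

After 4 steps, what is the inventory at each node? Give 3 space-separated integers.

Step 1: demand=4,sold=4 ship[1->2]=2 ship[0->1]=4 prod=4 -> inv=[9 12 4]
Step 2: demand=4,sold=4 ship[1->2]=2 ship[0->1]=4 prod=4 -> inv=[9 14 2]
Step 3: demand=4,sold=2 ship[1->2]=2 ship[0->1]=4 prod=4 -> inv=[9 16 2]
Step 4: demand=4,sold=2 ship[1->2]=2 ship[0->1]=4 prod=4 -> inv=[9 18 2]

9 18 2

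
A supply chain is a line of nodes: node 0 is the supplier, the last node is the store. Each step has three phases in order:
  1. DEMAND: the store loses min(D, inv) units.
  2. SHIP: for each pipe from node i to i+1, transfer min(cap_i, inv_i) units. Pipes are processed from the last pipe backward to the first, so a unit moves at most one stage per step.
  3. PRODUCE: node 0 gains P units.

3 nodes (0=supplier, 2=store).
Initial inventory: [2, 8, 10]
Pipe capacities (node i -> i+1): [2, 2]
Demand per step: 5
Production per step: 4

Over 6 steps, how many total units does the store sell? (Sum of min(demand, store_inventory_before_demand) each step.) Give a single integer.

Step 1: sold=5 (running total=5) -> [4 8 7]
Step 2: sold=5 (running total=10) -> [6 8 4]
Step 3: sold=4 (running total=14) -> [8 8 2]
Step 4: sold=2 (running total=16) -> [10 8 2]
Step 5: sold=2 (running total=18) -> [12 8 2]
Step 6: sold=2 (running total=20) -> [14 8 2]

Answer: 20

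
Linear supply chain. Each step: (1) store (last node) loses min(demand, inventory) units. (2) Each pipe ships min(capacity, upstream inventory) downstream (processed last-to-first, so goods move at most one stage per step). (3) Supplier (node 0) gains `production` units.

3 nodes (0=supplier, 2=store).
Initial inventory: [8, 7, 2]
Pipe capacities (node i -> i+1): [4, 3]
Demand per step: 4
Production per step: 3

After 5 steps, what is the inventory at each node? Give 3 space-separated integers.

Step 1: demand=4,sold=2 ship[1->2]=3 ship[0->1]=4 prod=3 -> inv=[7 8 3]
Step 2: demand=4,sold=3 ship[1->2]=3 ship[0->1]=4 prod=3 -> inv=[6 9 3]
Step 3: demand=4,sold=3 ship[1->2]=3 ship[0->1]=4 prod=3 -> inv=[5 10 3]
Step 4: demand=4,sold=3 ship[1->2]=3 ship[0->1]=4 prod=3 -> inv=[4 11 3]
Step 5: demand=4,sold=3 ship[1->2]=3 ship[0->1]=4 prod=3 -> inv=[3 12 3]

3 12 3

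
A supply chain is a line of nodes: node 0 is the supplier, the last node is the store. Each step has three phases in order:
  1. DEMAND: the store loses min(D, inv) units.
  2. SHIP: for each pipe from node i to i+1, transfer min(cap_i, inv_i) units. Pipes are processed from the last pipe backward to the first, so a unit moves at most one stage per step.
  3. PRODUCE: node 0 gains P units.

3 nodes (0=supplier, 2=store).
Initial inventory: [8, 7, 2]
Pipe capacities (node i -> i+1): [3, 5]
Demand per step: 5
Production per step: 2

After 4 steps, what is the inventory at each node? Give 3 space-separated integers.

Step 1: demand=5,sold=2 ship[1->2]=5 ship[0->1]=3 prod=2 -> inv=[7 5 5]
Step 2: demand=5,sold=5 ship[1->2]=5 ship[0->1]=3 prod=2 -> inv=[6 3 5]
Step 3: demand=5,sold=5 ship[1->2]=3 ship[0->1]=3 prod=2 -> inv=[5 3 3]
Step 4: demand=5,sold=3 ship[1->2]=3 ship[0->1]=3 prod=2 -> inv=[4 3 3]

4 3 3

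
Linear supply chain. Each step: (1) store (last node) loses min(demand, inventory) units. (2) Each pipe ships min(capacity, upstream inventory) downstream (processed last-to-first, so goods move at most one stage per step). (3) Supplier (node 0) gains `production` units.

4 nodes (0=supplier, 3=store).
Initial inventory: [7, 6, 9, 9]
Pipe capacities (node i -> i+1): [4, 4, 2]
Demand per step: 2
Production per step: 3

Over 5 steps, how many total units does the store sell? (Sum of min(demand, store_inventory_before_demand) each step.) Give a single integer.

Answer: 10

Derivation:
Step 1: sold=2 (running total=2) -> [6 6 11 9]
Step 2: sold=2 (running total=4) -> [5 6 13 9]
Step 3: sold=2 (running total=6) -> [4 6 15 9]
Step 4: sold=2 (running total=8) -> [3 6 17 9]
Step 5: sold=2 (running total=10) -> [3 5 19 9]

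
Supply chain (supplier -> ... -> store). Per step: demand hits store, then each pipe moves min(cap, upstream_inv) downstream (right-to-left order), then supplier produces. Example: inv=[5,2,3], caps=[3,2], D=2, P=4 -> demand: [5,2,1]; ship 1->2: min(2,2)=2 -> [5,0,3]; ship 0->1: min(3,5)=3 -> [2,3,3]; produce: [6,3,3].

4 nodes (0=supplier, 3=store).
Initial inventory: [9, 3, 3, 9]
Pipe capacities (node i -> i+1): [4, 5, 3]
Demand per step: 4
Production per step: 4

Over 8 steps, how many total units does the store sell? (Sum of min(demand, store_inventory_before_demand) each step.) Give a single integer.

Answer: 30

Derivation:
Step 1: sold=4 (running total=4) -> [9 4 3 8]
Step 2: sold=4 (running total=8) -> [9 4 4 7]
Step 3: sold=4 (running total=12) -> [9 4 5 6]
Step 4: sold=4 (running total=16) -> [9 4 6 5]
Step 5: sold=4 (running total=20) -> [9 4 7 4]
Step 6: sold=4 (running total=24) -> [9 4 8 3]
Step 7: sold=3 (running total=27) -> [9 4 9 3]
Step 8: sold=3 (running total=30) -> [9 4 10 3]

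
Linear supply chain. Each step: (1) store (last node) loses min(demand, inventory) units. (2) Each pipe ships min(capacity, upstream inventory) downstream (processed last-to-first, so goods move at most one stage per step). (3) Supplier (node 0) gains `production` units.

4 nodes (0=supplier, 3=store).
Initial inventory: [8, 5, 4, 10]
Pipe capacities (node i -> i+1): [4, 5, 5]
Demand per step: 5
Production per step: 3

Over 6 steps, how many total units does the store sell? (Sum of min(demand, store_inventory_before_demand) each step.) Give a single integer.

Answer: 30

Derivation:
Step 1: sold=5 (running total=5) -> [7 4 5 9]
Step 2: sold=5 (running total=10) -> [6 4 4 9]
Step 3: sold=5 (running total=15) -> [5 4 4 8]
Step 4: sold=5 (running total=20) -> [4 4 4 7]
Step 5: sold=5 (running total=25) -> [3 4 4 6]
Step 6: sold=5 (running total=30) -> [3 3 4 5]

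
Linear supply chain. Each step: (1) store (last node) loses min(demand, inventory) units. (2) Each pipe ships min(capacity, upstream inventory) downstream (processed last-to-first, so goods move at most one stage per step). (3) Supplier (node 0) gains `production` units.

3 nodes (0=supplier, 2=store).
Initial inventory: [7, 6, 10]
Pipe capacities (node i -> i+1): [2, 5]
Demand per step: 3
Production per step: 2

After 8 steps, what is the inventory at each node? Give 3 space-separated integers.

Step 1: demand=3,sold=3 ship[1->2]=5 ship[0->1]=2 prod=2 -> inv=[7 3 12]
Step 2: demand=3,sold=3 ship[1->2]=3 ship[0->1]=2 prod=2 -> inv=[7 2 12]
Step 3: demand=3,sold=3 ship[1->2]=2 ship[0->1]=2 prod=2 -> inv=[7 2 11]
Step 4: demand=3,sold=3 ship[1->2]=2 ship[0->1]=2 prod=2 -> inv=[7 2 10]
Step 5: demand=3,sold=3 ship[1->2]=2 ship[0->1]=2 prod=2 -> inv=[7 2 9]
Step 6: demand=3,sold=3 ship[1->2]=2 ship[0->1]=2 prod=2 -> inv=[7 2 8]
Step 7: demand=3,sold=3 ship[1->2]=2 ship[0->1]=2 prod=2 -> inv=[7 2 7]
Step 8: demand=3,sold=3 ship[1->2]=2 ship[0->1]=2 prod=2 -> inv=[7 2 6]

7 2 6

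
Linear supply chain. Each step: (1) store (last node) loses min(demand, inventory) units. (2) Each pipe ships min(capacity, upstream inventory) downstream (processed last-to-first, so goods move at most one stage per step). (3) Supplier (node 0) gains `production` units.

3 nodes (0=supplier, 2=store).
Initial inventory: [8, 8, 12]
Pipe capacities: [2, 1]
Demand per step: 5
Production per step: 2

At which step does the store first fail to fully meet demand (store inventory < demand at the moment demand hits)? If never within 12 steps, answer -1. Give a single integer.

Step 1: demand=5,sold=5 ship[1->2]=1 ship[0->1]=2 prod=2 -> [8 9 8]
Step 2: demand=5,sold=5 ship[1->2]=1 ship[0->1]=2 prod=2 -> [8 10 4]
Step 3: demand=5,sold=4 ship[1->2]=1 ship[0->1]=2 prod=2 -> [8 11 1]
Step 4: demand=5,sold=1 ship[1->2]=1 ship[0->1]=2 prod=2 -> [8 12 1]
Step 5: demand=5,sold=1 ship[1->2]=1 ship[0->1]=2 prod=2 -> [8 13 1]
Step 6: demand=5,sold=1 ship[1->2]=1 ship[0->1]=2 prod=2 -> [8 14 1]
Step 7: demand=5,sold=1 ship[1->2]=1 ship[0->1]=2 prod=2 -> [8 15 1]
Step 8: demand=5,sold=1 ship[1->2]=1 ship[0->1]=2 prod=2 -> [8 16 1]
Step 9: demand=5,sold=1 ship[1->2]=1 ship[0->1]=2 prod=2 -> [8 17 1]
Step 10: demand=5,sold=1 ship[1->2]=1 ship[0->1]=2 prod=2 -> [8 18 1]
Step 11: demand=5,sold=1 ship[1->2]=1 ship[0->1]=2 prod=2 -> [8 19 1]
Step 12: demand=5,sold=1 ship[1->2]=1 ship[0->1]=2 prod=2 -> [8 20 1]
First stockout at step 3

3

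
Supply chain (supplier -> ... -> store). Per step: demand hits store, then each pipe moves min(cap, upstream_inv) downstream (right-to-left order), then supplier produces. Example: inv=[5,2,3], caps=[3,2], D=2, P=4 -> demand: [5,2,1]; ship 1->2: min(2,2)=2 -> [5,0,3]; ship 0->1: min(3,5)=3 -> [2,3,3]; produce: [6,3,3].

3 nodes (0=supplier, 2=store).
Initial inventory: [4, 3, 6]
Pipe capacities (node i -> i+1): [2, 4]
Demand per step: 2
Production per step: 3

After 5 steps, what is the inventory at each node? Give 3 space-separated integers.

Step 1: demand=2,sold=2 ship[1->2]=3 ship[0->1]=2 prod=3 -> inv=[5 2 7]
Step 2: demand=2,sold=2 ship[1->2]=2 ship[0->1]=2 prod=3 -> inv=[6 2 7]
Step 3: demand=2,sold=2 ship[1->2]=2 ship[0->1]=2 prod=3 -> inv=[7 2 7]
Step 4: demand=2,sold=2 ship[1->2]=2 ship[0->1]=2 prod=3 -> inv=[8 2 7]
Step 5: demand=2,sold=2 ship[1->2]=2 ship[0->1]=2 prod=3 -> inv=[9 2 7]

9 2 7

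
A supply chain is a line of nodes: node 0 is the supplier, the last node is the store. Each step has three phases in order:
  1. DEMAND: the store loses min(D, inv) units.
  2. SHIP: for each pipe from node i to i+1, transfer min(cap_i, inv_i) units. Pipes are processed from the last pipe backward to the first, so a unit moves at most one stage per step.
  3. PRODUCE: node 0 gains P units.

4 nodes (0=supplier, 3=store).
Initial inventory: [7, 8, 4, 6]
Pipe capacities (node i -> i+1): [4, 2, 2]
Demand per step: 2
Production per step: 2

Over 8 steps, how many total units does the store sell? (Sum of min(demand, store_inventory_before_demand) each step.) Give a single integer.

Step 1: sold=2 (running total=2) -> [5 10 4 6]
Step 2: sold=2 (running total=4) -> [3 12 4 6]
Step 3: sold=2 (running total=6) -> [2 13 4 6]
Step 4: sold=2 (running total=8) -> [2 13 4 6]
Step 5: sold=2 (running total=10) -> [2 13 4 6]
Step 6: sold=2 (running total=12) -> [2 13 4 6]
Step 7: sold=2 (running total=14) -> [2 13 4 6]
Step 8: sold=2 (running total=16) -> [2 13 4 6]

Answer: 16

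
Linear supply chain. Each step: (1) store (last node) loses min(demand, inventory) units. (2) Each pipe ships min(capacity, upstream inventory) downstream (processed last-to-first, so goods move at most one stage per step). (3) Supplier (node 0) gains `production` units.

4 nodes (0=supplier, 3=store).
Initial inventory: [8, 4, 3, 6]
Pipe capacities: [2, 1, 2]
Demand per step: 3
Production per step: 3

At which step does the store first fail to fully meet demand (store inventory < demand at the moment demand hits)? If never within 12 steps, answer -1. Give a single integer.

Step 1: demand=3,sold=3 ship[2->3]=2 ship[1->2]=1 ship[0->1]=2 prod=3 -> [9 5 2 5]
Step 2: demand=3,sold=3 ship[2->3]=2 ship[1->2]=1 ship[0->1]=2 prod=3 -> [10 6 1 4]
Step 3: demand=3,sold=3 ship[2->3]=1 ship[1->2]=1 ship[0->1]=2 prod=3 -> [11 7 1 2]
Step 4: demand=3,sold=2 ship[2->3]=1 ship[1->2]=1 ship[0->1]=2 prod=3 -> [12 8 1 1]
Step 5: demand=3,sold=1 ship[2->3]=1 ship[1->2]=1 ship[0->1]=2 prod=3 -> [13 9 1 1]
Step 6: demand=3,sold=1 ship[2->3]=1 ship[1->2]=1 ship[0->1]=2 prod=3 -> [14 10 1 1]
Step 7: demand=3,sold=1 ship[2->3]=1 ship[1->2]=1 ship[0->1]=2 prod=3 -> [15 11 1 1]
Step 8: demand=3,sold=1 ship[2->3]=1 ship[1->2]=1 ship[0->1]=2 prod=3 -> [16 12 1 1]
Step 9: demand=3,sold=1 ship[2->3]=1 ship[1->2]=1 ship[0->1]=2 prod=3 -> [17 13 1 1]
Step 10: demand=3,sold=1 ship[2->3]=1 ship[1->2]=1 ship[0->1]=2 prod=3 -> [18 14 1 1]
Step 11: demand=3,sold=1 ship[2->3]=1 ship[1->2]=1 ship[0->1]=2 prod=3 -> [19 15 1 1]
Step 12: demand=3,sold=1 ship[2->3]=1 ship[1->2]=1 ship[0->1]=2 prod=3 -> [20 16 1 1]
First stockout at step 4

4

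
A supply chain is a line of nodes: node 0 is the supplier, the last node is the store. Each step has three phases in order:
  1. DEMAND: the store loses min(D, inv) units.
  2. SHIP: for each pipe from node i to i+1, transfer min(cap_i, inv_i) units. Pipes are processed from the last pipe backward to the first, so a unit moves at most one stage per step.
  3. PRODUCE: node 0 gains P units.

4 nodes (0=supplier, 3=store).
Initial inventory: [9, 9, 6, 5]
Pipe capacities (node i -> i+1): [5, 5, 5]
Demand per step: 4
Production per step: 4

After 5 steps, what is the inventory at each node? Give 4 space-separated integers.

Step 1: demand=4,sold=4 ship[2->3]=5 ship[1->2]=5 ship[0->1]=5 prod=4 -> inv=[8 9 6 6]
Step 2: demand=4,sold=4 ship[2->3]=5 ship[1->2]=5 ship[0->1]=5 prod=4 -> inv=[7 9 6 7]
Step 3: demand=4,sold=4 ship[2->3]=5 ship[1->2]=5 ship[0->1]=5 prod=4 -> inv=[6 9 6 8]
Step 4: demand=4,sold=4 ship[2->3]=5 ship[1->2]=5 ship[0->1]=5 prod=4 -> inv=[5 9 6 9]
Step 5: demand=4,sold=4 ship[2->3]=5 ship[1->2]=5 ship[0->1]=5 prod=4 -> inv=[4 9 6 10]

4 9 6 10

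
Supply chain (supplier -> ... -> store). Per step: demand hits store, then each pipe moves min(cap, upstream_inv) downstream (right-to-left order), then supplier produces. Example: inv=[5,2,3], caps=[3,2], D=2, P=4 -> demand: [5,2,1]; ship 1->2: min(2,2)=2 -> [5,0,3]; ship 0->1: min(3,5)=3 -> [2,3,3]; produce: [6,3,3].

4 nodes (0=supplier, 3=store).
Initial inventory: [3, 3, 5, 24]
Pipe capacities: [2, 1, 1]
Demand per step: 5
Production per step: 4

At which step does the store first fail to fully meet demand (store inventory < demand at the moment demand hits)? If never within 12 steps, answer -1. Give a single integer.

Step 1: demand=5,sold=5 ship[2->3]=1 ship[1->2]=1 ship[0->1]=2 prod=4 -> [5 4 5 20]
Step 2: demand=5,sold=5 ship[2->3]=1 ship[1->2]=1 ship[0->1]=2 prod=4 -> [7 5 5 16]
Step 3: demand=5,sold=5 ship[2->3]=1 ship[1->2]=1 ship[0->1]=2 prod=4 -> [9 6 5 12]
Step 4: demand=5,sold=5 ship[2->3]=1 ship[1->2]=1 ship[0->1]=2 prod=4 -> [11 7 5 8]
Step 5: demand=5,sold=5 ship[2->3]=1 ship[1->2]=1 ship[0->1]=2 prod=4 -> [13 8 5 4]
Step 6: demand=5,sold=4 ship[2->3]=1 ship[1->2]=1 ship[0->1]=2 prod=4 -> [15 9 5 1]
Step 7: demand=5,sold=1 ship[2->3]=1 ship[1->2]=1 ship[0->1]=2 prod=4 -> [17 10 5 1]
Step 8: demand=5,sold=1 ship[2->3]=1 ship[1->2]=1 ship[0->1]=2 prod=4 -> [19 11 5 1]
Step 9: demand=5,sold=1 ship[2->3]=1 ship[1->2]=1 ship[0->1]=2 prod=4 -> [21 12 5 1]
Step 10: demand=5,sold=1 ship[2->3]=1 ship[1->2]=1 ship[0->1]=2 prod=4 -> [23 13 5 1]
Step 11: demand=5,sold=1 ship[2->3]=1 ship[1->2]=1 ship[0->1]=2 prod=4 -> [25 14 5 1]
Step 12: demand=5,sold=1 ship[2->3]=1 ship[1->2]=1 ship[0->1]=2 prod=4 -> [27 15 5 1]
First stockout at step 6

6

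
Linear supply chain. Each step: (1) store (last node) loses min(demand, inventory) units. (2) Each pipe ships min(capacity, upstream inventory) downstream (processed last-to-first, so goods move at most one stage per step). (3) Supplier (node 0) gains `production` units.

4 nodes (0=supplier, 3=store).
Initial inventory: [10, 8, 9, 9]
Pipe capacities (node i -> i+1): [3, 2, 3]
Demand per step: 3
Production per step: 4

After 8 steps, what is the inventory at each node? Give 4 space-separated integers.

Step 1: demand=3,sold=3 ship[2->3]=3 ship[1->2]=2 ship[0->1]=3 prod=4 -> inv=[11 9 8 9]
Step 2: demand=3,sold=3 ship[2->3]=3 ship[1->2]=2 ship[0->1]=3 prod=4 -> inv=[12 10 7 9]
Step 3: demand=3,sold=3 ship[2->3]=3 ship[1->2]=2 ship[0->1]=3 prod=4 -> inv=[13 11 6 9]
Step 4: demand=3,sold=3 ship[2->3]=3 ship[1->2]=2 ship[0->1]=3 prod=4 -> inv=[14 12 5 9]
Step 5: demand=3,sold=3 ship[2->3]=3 ship[1->2]=2 ship[0->1]=3 prod=4 -> inv=[15 13 4 9]
Step 6: demand=3,sold=3 ship[2->3]=3 ship[1->2]=2 ship[0->1]=3 prod=4 -> inv=[16 14 3 9]
Step 7: demand=3,sold=3 ship[2->3]=3 ship[1->2]=2 ship[0->1]=3 prod=4 -> inv=[17 15 2 9]
Step 8: demand=3,sold=3 ship[2->3]=2 ship[1->2]=2 ship[0->1]=3 prod=4 -> inv=[18 16 2 8]

18 16 2 8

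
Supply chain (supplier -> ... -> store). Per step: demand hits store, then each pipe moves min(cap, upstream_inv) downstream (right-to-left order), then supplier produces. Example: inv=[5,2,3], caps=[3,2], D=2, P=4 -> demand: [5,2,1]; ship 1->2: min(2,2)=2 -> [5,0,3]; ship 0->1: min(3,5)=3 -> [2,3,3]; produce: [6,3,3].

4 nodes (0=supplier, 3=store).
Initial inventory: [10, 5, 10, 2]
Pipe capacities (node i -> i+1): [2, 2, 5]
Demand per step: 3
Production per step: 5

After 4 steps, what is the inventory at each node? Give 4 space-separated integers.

Step 1: demand=3,sold=2 ship[2->3]=5 ship[1->2]=2 ship[0->1]=2 prod=5 -> inv=[13 5 7 5]
Step 2: demand=3,sold=3 ship[2->3]=5 ship[1->2]=2 ship[0->1]=2 prod=5 -> inv=[16 5 4 7]
Step 3: demand=3,sold=3 ship[2->3]=4 ship[1->2]=2 ship[0->1]=2 prod=5 -> inv=[19 5 2 8]
Step 4: demand=3,sold=3 ship[2->3]=2 ship[1->2]=2 ship[0->1]=2 prod=5 -> inv=[22 5 2 7]

22 5 2 7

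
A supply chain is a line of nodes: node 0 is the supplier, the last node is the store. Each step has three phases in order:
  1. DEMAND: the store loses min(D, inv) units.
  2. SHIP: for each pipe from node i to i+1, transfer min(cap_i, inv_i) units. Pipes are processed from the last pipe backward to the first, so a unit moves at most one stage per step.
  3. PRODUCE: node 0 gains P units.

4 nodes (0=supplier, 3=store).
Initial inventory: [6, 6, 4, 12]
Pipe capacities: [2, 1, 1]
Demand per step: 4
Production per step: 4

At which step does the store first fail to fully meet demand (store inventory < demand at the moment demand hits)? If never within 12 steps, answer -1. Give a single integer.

Step 1: demand=4,sold=4 ship[2->3]=1 ship[1->2]=1 ship[0->1]=2 prod=4 -> [8 7 4 9]
Step 2: demand=4,sold=4 ship[2->3]=1 ship[1->2]=1 ship[0->1]=2 prod=4 -> [10 8 4 6]
Step 3: demand=4,sold=4 ship[2->3]=1 ship[1->2]=1 ship[0->1]=2 prod=4 -> [12 9 4 3]
Step 4: demand=4,sold=3 ship[2->3]=1 ship[1->2]=1 ship[0->1]=2 prod=4 -> [14 10 4 1]
Step 5: demand=4,sold=1 ship[2->3]=1 ship[1->2]=1 ship[0->1]=2 prod=4 -> [16 11 4 1]
Step 6: demand=4,sold=1 ship[2->3]=1 ship[1->2]=1 ship[0->1]=2 prod=4 -> [18 12 4 1]
Step 7: demand=4,sold=1 ship[2->3]=1 ship[1->2]=1 ship[0->1]=2 prod=4 -> [20 13 4 1]
Step 8: demand=4,sold=1 ship[2->3]=1 ship[1->2]=1 ship[0->1]=2 prod=4 -> [22 14 4 1]
Step 9: demand=4,sold=1 ship[2->3]=1 ship[1->2]=1 ship[0->1]=2 prod=4 -> [24 15 4 1]
Step 10: demand=4,sold=1 ship[2->3]=1 ship[1->2]=1 ship[0->1]=2 prod=4 -> [26 16 4 1]
Step 11: demand=4,sold=1 ship[2->3]=1 ship[1->2]=1 ship[0->1]=2 prod=4 -> [28 17 4 1]
Step 12: demand=4,sold=1 ship[2->3]=1 ship[1->2]=1 ship[0->1]=2 prod=4 -> [30 18 4 1]
First stockout at step 4

4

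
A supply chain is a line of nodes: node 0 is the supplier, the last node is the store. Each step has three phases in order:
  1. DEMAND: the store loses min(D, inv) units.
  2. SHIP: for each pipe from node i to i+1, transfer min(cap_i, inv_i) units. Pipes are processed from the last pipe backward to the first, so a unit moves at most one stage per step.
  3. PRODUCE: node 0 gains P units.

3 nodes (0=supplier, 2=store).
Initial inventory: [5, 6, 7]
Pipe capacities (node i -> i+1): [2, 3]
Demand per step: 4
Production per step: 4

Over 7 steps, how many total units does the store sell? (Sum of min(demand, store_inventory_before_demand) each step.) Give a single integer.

Step 1: sold=4 (running total=4) -> [7 5 6]
Step 2: sold=4 (running total=8) -> [9 4 5]
Step 3: sold=4 (running total=12) -> [11 3 4]
Step 4: sold=4 (running total=16) -> [13 2 3]
Step 5: sold=3 (running total=19) -> [15 2 2]
Step 6: sold=2 (running total=21) -> [17 2 2]
Step 7: sold=2 (running total=23) -> [19 2 2]

Answer: 23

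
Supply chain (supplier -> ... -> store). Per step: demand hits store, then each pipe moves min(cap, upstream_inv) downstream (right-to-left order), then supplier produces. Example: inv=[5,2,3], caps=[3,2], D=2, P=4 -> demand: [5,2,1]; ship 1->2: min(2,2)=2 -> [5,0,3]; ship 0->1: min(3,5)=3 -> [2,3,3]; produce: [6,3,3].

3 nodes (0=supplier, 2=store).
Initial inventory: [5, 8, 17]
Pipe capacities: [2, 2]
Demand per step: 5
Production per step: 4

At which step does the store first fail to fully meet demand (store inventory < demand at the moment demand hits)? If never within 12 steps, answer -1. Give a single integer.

Step 1: demand=5,sold=5 ship[1->2]=2 ship[0->1]=2 prod=4 -> [7 8 14]
Step 2: demand=5,sold=5 ship[1->2]=2 ship[0->1]=2 prod=4 -> [9 8 11]
Step 3: demand=5,sold=5 ship[1->2]=2 ship[0->1]=2 prod=4 -> [11 8 8]
Step 4: demand=5,sold=5 ship[1->2]=2 ship[0->1]=2 prod=4 -> [13 8 5]
Step 5: demand=5,sold=5 ship[1->2]=2 ship[0->1]=2 prod=4 -> [15 8 2]
Step 6: demand=5,sold=2 ship[1->2]=2 ship[0->1]=2 prod=4 -> [17 8 2]
Step 7: demand=5,sold=2 ship[1->2]=2 ship[0->1]=2 prod=4 -> [19 8 2]
Step 8: demand=5,sold=2 ship[1->2]=2 ship[0->1]=2 prod=4 -> [21 8 2]
Step 9: demand=5,sold=2 ship[1->2]=2 ship[0->1]=2 prod=4 -> [23 8 2]
Step 10: demand=5,sold=2 ship[1->2]=2 ship[0->1]=2 prod=4 -> [25 8 2]
Step 11: demand=5,sold=2 ship[1->2]=2 ship[0->1]=2 prod=4 -> [27 8 2]
Step 12: demand=5,sold=2 ship[1->2]=2 ship[0->1]=2 prod=4 -> [29 8 2]
First stockout at step 6

6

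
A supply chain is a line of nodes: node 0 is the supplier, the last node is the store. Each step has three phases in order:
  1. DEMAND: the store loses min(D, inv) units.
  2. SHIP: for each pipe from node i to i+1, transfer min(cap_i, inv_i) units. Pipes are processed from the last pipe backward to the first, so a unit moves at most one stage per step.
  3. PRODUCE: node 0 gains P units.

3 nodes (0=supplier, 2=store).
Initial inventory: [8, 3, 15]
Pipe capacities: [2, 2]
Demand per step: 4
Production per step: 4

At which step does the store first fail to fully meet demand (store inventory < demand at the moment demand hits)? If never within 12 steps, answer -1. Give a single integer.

Step 1: demand=4,sold=4 ship[1->2]=2 ship[0->1]=2 prod=4 -> [10 3 13]
Step 2: demand=4,sold=4 ship[1->2]=2 ship[0->1]=2 prod=4 -> [12 3 11]
Step 3: demand=4,sold=4 ship[1->2]=2 ship[0->1]=2 prod=4 -> [14 3 9]
Step 4: demand=4,sold=4 ship[1->2]=2 ship[0->1]=2 prod=4 -> [16 3 7]
Step 5: demand=4,sold=4 ship[1->2]=2 ship[0->1]=2 prod=4 -> [18 3 5]
Step 6: demand=4,sold=4 ship[1->2]=2 ship[0->1]=2 prod=4 -> [20 3 3]
Step 7: demand=4,sold=3 ship[1->2]=2 ship[0->1]=2 prod=4 -> [22 3 2]
Step 8: demand=4,sold=2 ship[1->2]=2 ship[0->1]=2 prod=4 -> [24 3 2]
Step 9: demand=4,sold=2 ship[1->2]=2 ship[0->1]=2 prod=4 -> [26 3 2]
Step 10: demand=4,sold=2 ship[1->2]=2 ship[0->1]=2 prod=4 -> [28 3 2]
Step 11: demand=4,sold=2 ship[1->2]=2 ship[0->1]=2 prod=4 -> [30 3 2]
Step 12: demand=4,sold=2 ship[1->2]=2 ship[0->1]=2 prod=4 -> [32 3 2]
First stockout at step 7

7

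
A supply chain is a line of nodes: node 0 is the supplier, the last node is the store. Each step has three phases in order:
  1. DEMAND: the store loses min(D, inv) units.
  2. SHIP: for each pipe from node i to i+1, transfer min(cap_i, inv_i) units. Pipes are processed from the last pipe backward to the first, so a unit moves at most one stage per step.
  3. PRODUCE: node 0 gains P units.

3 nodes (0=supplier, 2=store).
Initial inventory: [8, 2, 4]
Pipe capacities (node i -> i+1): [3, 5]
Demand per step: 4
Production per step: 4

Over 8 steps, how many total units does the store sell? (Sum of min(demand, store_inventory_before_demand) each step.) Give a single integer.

Answer: 24

Derivation:
Step 1: sold=4 (running total=4) -> [9 3 2]
Step 2: sold=2 (running total=6) -> [10 3 3]
Step 3: sold=3 (running total=9) -> [11 3 3]
Step 4: sold=3 (running total=12) -> [12 3 3]
Step 5: sold=3 (running total=15) -> [13 3 3]
Step 6: sold=3 (running total=18) -> [14 3 3]
Step 7: sold=3 (running total=21) -> [15 3 3]
Step 8: sold=3 (running total=24) -> [16 3 3]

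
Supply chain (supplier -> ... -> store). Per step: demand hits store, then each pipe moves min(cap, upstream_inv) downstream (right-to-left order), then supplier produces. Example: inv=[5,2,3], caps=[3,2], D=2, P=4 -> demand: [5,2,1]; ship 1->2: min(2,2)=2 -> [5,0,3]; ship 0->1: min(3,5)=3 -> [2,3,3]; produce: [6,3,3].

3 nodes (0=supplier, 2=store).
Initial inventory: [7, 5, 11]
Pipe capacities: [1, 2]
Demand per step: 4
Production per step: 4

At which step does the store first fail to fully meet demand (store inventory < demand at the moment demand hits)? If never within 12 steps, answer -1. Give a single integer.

Step 1: demand=4,sold=4 ship[1->2]=2 ship[0->1]=1 prod=4 -> [10 4 9]
Step 2: demand=4,sold=4 ship[1->2]=2 ship[0->1]=1 prod=4 -> [13 3 7]
Step 3: demand=4,sold=4 ship[1->2]=2 ship[0->1]=1 prod=4 -> [16 2 5]
Step 4: demand=4,sold=4 ship[1->2]=2 ship[0->1]=1 prod=4 -> [19 1 3]
Step 5: demand=4,sold=3 ship[1->2]=1 ship[0->1]=1 prod=4 -> [22 1 1]
Step 6: demand=4,sold=1 ship[1->2]=1 ship[0->1]=1 prod=4 -> [25 1 1]
Step 7: demand=4,sold=1 ship[1->2]=1 ship[0->1]=1 prod=4 -> [28 1 1]
Step 8: demand=4,sold=1 ship[1->2]=1 ship[0->1]=1 prod=4 -> [31 1 1]
Step 9: demand=4,sold=1 ship[1->2]=1 ship[0->1]=1 prod=4 -> [34 1 1]
Step 10: demand=4,sold=1 ship[1->2]=1 ship[0->1]=1 prod=4 -> [37 1 1]
Step 11: demand=4,sold=1 ship[1->2]=1 ship[0->1]=1 prod=4 -> [40 1 1]
Step 12: demand=4,sold=1 ship[1->2]=1 ship[0->1]=1 prod=4 -> [43 1 1]
First stockout at step 5

5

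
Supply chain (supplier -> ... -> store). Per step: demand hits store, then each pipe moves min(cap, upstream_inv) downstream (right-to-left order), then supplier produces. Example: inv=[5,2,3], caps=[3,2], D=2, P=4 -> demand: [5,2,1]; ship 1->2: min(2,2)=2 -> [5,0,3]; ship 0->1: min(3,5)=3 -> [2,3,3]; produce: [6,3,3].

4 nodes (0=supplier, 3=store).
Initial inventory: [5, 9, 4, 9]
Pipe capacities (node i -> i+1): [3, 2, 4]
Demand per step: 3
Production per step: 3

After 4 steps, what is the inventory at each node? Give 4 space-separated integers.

Step 1: demand=3,sold=3 ship[2->3]=4 ship[1->2]=2 ship[0->1]=3 prod=3 -> inv=[5 10 2 10]
Step 2: demand=3,sold=3 ship[2->3]=2 ship[1->2]=2 ship[0->1]=3 prod=3 -> inv=[5 11 2 9]
Step 3: demand=3,sold=3 ship[2->3]=2 ship[1->2]=2 ship[0->1]=3 prod=3 -> inv=[5 12 2 8]
Step 4: demand=3,sold=3 ship[2->3]=2 ship[1->2]=2 ship[0->1]=3 prod=3 -> inv=[5 13 2 7]

5 13 2 7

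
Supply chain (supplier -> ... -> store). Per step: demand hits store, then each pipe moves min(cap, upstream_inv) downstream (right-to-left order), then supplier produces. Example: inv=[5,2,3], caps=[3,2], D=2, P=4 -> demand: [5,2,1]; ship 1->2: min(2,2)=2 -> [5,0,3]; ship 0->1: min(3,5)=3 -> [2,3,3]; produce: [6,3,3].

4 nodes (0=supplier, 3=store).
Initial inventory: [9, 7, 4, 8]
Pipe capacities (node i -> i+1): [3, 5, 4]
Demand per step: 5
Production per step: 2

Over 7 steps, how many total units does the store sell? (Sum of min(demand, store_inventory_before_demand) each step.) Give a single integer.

Answer: 31

Derivation:
Step 1: sold=5 (running total=5) -> [8 5 5 7]
Step 2: sold=5 (running total=10) -> [7 3 6 6]
Step 3: sold=5 (running total=15) -> [6 3 5 5]
Step 4: sold=5 (running total=20) -> [5 3 4 4]
Step 5: sold=4 (running total=24) -> [4 3 3 4]
Step 6: sold=4 (running total=28) -> [3 3 3 3]
Step 7: sold=3 (running total=31) -> [2 3 3 3]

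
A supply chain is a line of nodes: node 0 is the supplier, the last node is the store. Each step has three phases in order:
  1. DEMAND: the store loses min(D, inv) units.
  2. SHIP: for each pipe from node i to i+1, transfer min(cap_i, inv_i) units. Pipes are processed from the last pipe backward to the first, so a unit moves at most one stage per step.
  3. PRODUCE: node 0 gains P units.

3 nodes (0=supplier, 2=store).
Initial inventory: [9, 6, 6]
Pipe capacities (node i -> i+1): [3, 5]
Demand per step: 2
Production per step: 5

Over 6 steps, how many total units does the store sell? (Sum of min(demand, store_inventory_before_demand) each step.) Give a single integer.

Step 1: sold=2 (running total=2) -> [11 4 9]
Step 2: sold=2 (running total=4) -> [13 3 11]
Step 3: sold=2 (running total=6) -> [15 3 12]
Step 4: sold=2 (running total=8) -> [17 3 13]
Step 5: sold=2 (running total=10) -> [19 3 14]
Step 6: sold=2 (running total=12) -> [21 3 15]

Answer: 12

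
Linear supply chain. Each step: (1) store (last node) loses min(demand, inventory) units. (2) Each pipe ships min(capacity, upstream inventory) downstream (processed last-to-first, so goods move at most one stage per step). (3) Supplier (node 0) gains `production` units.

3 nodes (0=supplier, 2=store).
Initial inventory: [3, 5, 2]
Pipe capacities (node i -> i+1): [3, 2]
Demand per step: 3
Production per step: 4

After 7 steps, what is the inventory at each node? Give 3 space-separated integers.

Step 1: demand=3,sold=2 ship[1->2]=2 ship[0->1]=3 prod=4 -> inv=[4 6 2]
Step 2: demand=3,sold=2 ship[1->2]=2 ship[0->1]=3 prod=4 -> inv=[5 7 2]
Step 3: demand=3,sold=2 ship[1->2]=2 ship[0->1]=3 prod=4 -> inv=[6 8 2]
Step 4: demand=3,sold=2 ship[1->2]=2 ship[0->1]=3 prod=4 -> inv=[7 9 2]
Step 5: demand=3,sold=2 ship[1->2]=2 ship[0->1]=3 prod=4 -> inv=[8 10 2]
Step 6: demand=3,sold=2 ship[1->2]=2 ship[0->1]=3 prod=4 -> inv=[9 11 2]
Step 7: demand=3,sold=2 ship[1->2]=2 ship[0->1]=3 prod=4 -> inv=[10 12 2]

10 12 2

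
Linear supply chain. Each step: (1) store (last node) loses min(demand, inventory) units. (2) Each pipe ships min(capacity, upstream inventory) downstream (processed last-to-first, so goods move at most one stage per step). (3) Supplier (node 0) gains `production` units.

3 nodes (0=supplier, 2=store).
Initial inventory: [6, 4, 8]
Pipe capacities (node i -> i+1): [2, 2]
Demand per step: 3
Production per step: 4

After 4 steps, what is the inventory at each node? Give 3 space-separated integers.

Step 1: demand=3,sold=3 ship[1->2]=2 ship[0->1]=2 prod=4 -> inv=[8 4 7]
Step 2: demand=3,sold=3 ship[1->2]=2 ship[0->1]=2 prod=4 -> inv=[10 4 6]
Step 3: demand=3,sold=3 ship[1->2]=2 ship[0->1]=2 prod=4 -> inv=[12 4 5]
Step 4: demand=3,sold=3 ship[1->2]=2 ship[0->1]=2 prod=4 -> inv=[14 4 4]

14 4 4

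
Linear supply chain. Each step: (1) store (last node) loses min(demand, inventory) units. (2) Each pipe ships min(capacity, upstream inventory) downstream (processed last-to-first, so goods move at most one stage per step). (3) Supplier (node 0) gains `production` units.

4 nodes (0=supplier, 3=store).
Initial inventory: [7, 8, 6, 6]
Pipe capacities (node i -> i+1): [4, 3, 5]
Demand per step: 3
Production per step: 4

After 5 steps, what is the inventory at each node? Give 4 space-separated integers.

Step 1: demand=3,sold=3 ship[2->3]=5 ship[1->2]=3 ship[0->1]=4 prod=4 -> inv=[7 9 4 8]
Step 2: demand=3,sold=3 ship[2->3]=4 ship[1->2]=3 ship[0->1]=4 prod=4 -> inv=[7 10 3 9]
Step 3: demand=3,sold=3 ship[2->3]=3 ship[1->2]=3 ship[0->1]=4 prod=4 -> inv=[7 11 3 9]
Step 4: demand=3,sold=3 ship[2->3]=3 ship[1->2]=3 ship[0->1]=4 prod=4 -> inv=[7 12 3 9]
Step 5: demand=3,sold=3 ship[2->3]=3 ship[1->2]=3 ship[0->1]=4 prod=4 -> inv=[7 13 3 9]

7 13 3 9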